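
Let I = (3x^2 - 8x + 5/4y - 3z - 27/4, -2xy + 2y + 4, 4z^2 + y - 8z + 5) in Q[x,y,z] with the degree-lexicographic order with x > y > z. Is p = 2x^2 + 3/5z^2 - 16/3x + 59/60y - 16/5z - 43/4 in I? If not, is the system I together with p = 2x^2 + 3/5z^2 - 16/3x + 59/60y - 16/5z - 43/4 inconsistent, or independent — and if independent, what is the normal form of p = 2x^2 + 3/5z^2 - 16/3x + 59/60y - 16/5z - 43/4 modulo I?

Adjoining 2x^2 + 3/5z^2 - 16/3x + 59/60y - 16/5z - 43/4 makes the ideal the whole ring: the system is inconsistent.

First compute the reduced Gröbner basis of I by Buchberger's algorithm.
f_1 = 3x^2 - 8x + 5/4y - 3z - 27/4, LT = x^2.
f_2 = -2xy + 2y + 4, LT = xy.
f_3 = 4z^2 + y - 8z + 5, LT = z^2.

S(f_1,f_2): lcm = x^2y. S = -5/3xy + 5/12y^2 - yz + 2x - 9/4y.
  reduce S modulo (f_1, f_2, f_3):
  remainder 5/12y^2 - yz + 2x - 47/12y - 10/3 ≠ 0; add h_4 = 5/12y^2 - yz + 2x - 47/12y - 10/3 to the basis.

The other S-polynomials (S(f_1,f_3), S(f_2,f_3), S(f_1,h_4), S(f_2,h_4), S(f_3,h_4)) all reduce to 0 modulo the current basis, so we have a Gröbner basis.
Inter-reduce: drop elements whose leading term is divisible by another's, tail-reduce, and make monic.
Reduced Gröbner basis: {x^2 - 8/3x + 5/12y - z - 9/4, xy - y - 2, y^2 - 12/5yz + 24/5x - 47/5y - 8, z^2 + 1/4y - 2z + 5/4}.
Label its elements g_1 = x^2 - 8/3x + 5/12y - z - 9/4, g_2 = xy - y - 2, g_3 = y^2 - 12/5yz + 24/5x - 47/5y - 8, g_4 = z^2 + 1/4y - 2z + 5/4.

Reduce p = 2x^2 + 3/5z^2 - 16/3x + 59/60y - 16/5z - 43/4 modulo G:
  leading term x^2: subtract (2)·g_1 from 2x^2 + 3/5z^2 - 16/3x + 59/60y - 16/5z - 43/4 → 3/5z^2 + 3/20y - 6/5z - 25/4
  leading term z^2: subtract (3/5)·g_4 from 3/5z^2 + 3/20y - 6/5z - 25/4 → -7
  leading term 1: no divisor's leading term divides it; move -7 to the remainder.
  normal form = -7.
The normal form is nonzero, so p ∉ I. Since p minus its normal form lies in I, I + (p) = I + (r) where r = -7; decide whether this ideal is the whole ring.
Here r = -7 is a nonzero constant, hence a unit: 1 ∈ I + (p), the Gröbner basis of I + (p) is {1}, and the enlarged system has no common solution — adjoining p is inconsistent.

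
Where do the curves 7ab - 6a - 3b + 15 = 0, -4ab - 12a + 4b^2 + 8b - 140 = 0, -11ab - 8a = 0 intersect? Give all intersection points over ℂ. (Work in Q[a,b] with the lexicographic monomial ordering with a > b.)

{(0, 5)}

Compute a lex Gröbner basis by Buchberger's algorithm.
f_1 = 7ab - 6a - 3b + 15, LT = ab.
f_2 = -4ab - 12a + 4b^2 + 8b - 140, LT = ab.
f_3 = -11ab - 8a, LT = ab.

S(f_1,f_2): lcm = ab. S = -27/7a + b^2 + 11/7b - 230/7.
  reduce S modulo (f_1, f_2, f_3):
  remainder -27/7a + b^2 + 11/7b - 230/7 ≠ 0; add h_4 = -27/7a + b^2 + 11/7b - 230/7 to the basis.

S(f_1,f_3): lcm = ab. S = -122/77a - 3/7b + 15/7.
  reduce S modulo (f_1, f_2, f_3, h_4):
  remainder -122/297b^2 - 29/27b + 4645/297 ≠ 0; add h_5 = -122/297b^2 - 29/27b + 4645/297 to the basis.

S(f_1,h_4): lcm = ab. S = -6/7a + 7/27b^3 + 11/27b^2 - 1691/189b + 15/7.
  reduce S modulo (f_1, f_2, f_3, h_4, h_5):
  remainder 27729/14884b - 138645/14884 ≠ 0; add h_6 = 27729/14884b - 138645/14884 to the basis.

The other S-polynomials (S(f_2,f_3), S(f_2,h_4), S(f_3,h_4), S(f_1,h_5), S(f_2,h_5), S(f_3,h_5), S(h_4,h_5), S(f_1,h_6), S(f_2,h_6), S(f_3,h_6), S(h_4,h_6), S(h_5,h_6)) all reduce to 0 modulo the current basis, so we have a Gröbner basis.
Inter-reduce: drop elements whose leading term is divisible by another's, tail-reduce, and make monic.
Reduced Gröbner basis: {a, b - 5}.

The lex basis is triangular: the last element involves only b. Solving b - 5 = 0 gives b ∈ {5}; substituting each value into the earlier elements determines the remaining variables.
  b = 5: the earlier basis element becomes a = 0, giving a = 0 — point (0, 5).
A lex Gröbner basis triangularizes the system, enabling back-substitution.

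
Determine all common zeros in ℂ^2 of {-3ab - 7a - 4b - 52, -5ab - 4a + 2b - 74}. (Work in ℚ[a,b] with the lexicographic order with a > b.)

Compute a lex Gröbner basis by Buchberger's algorithm.
f_1 = -3ab - 7a - 4b - 52, LT = ab.
f_2 = -5ab - 4a + 2b - 74, LT = ab.

S(f_1,f_2): lcm = ab. S = 23/15a + 26/15b + 38/15.
  leading term a: no divisor's leading term divides it; move 23/15a to the remainder.
  leading term b: no divisor's leading term divides it; move 26/15b to the remainder.
  leading term 1: no divisor's leading term divides it; move 38/15 to the remainder.
  remainder 23/15a + 26/15b + 38/15 ≠ 0; add h_3 = 23/15a + 26/15b + 38/15 to the basis.

S(f_1,h_3): lcm = ab. S = 7/3a - 26/23b² - 22/69b + 52/3.
  leading term a: subtract (35/23)·h_3 from 7/3a - 26/23b² - 22/69b + 52/3 → -26/23b² - 68/23b + 310/23
  leading term b²: no divisor's leading term divides it; move -26/23b² to the remainder.
  leading term b: no divisor's leading term divides it; move -68/23b to the remainder.
  leading term 1: no divisor's leading term divides it; move 310/23 to the remainder.
  remainder -26/23b² - 68/23b + 310/23 ≠ 0; add h_4 = -26/23b² - 68/23b + 310/23 to the basis.

The other S-polynomials (S(f_2,h_3), S(f_1,h_4), S(f_2,h_4), S(h_3,h_4)) all reduce to 0 modulo the current basis, so we have a Gröbner basis.
Inter-reduce: drop elements whose leading term is divisible by another's, tail-reduce, and make monic.
Reduced Gröbner basis: {a + 26/23b + 38/23, b² + 34/13b - 155/13}.

Elimination: the polynomial b² + 34/13b - 155/13 lies in the elimination ideal for b, so b ∈ {-5, 31/13}. For each such b, the remaining basis elements (now univariate) give the rest of the solution.
  b = -5: the earlier basis element becomes a - 4 = 0, giving a = 4 — point (4, -5).
  b = 31/13: the earlier basis element becomes a + 100/23 = 0, giving a = -100/23 — point (-100/23, 31/13).

{(4, -5), (-100/23, 31/13)}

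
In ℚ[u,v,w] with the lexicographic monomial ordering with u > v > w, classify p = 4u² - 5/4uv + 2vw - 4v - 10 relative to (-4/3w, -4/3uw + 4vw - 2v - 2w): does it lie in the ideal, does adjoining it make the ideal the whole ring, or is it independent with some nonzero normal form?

4u² - 5/4uv + 2vw - 4v - 10 is independent of I; its normal form modulo I is 4u² - 10.

First compute the reduced Gröbner basis of I by Buchberger's algorithm.
f_1 = -4/3w, LT = w.
f_2 = -4/3uw + 4vw - 2v - 2w, LT = uw.

S(f_1,f_2): lcm = uw. S = 3vw - 3/2v - 3/2w.
  reduce S modulo (f_1, f_2):
  remainder -3/2v ≠ 0; add h_3 = -3/2v to the basis.

The other S-polynomials (S(f_1,h_3), S(f_2,h_3)) all reduce to 0 modulo the current basis, so we have a Gröbner basis.
Inter-reduce: drop elements whose leading term is divisible by another's, tail-reduce, and make monic.
Reduced Gröbner basis: {v, w}.
Label its elements g_1 = v, g_2 = w.

Reduce p = 4u² - 5/4uv + 2vw - 4v - 10 modulo G:
  leading term u²: no divisor's leading term divides it; move 4u² to the remainder.
  leading term uv: subtract (-5/4u)·g_1 from -5/4uv + 2vw - 4v - 10 → 2vw - 4v - 10
  leading term vw: subtract (2w)·g_1 from 2vw - 4v - 10 → -4v - 10
  leading term v: subtract (-4)·g_1 from -4v - 10 → -10
  leading term 1: no divisor's leading term divides it; move -10 to the remainder.
  normal form = 4u² - 10.
The normal form is nonzero, so p ∉ I. Since p minus its normal form lies in I, I + (p) = I + (r) where r = 4u² - 10; decide whether this ideal is the whole ring.
Run Buchberger on G together with r (pairs among the g_i already reduce to 0 since G is a Gröbner basis):
g_1 = v, LT = v.
g_2 = w, LT = w.
r = 4u² - 10, LT = u².

The S-polynomials (S(g_1,g_2), S(g_1,r), S(g_2,r)) all reduce to 0 modulo the current basis, so we have a Gröbner basis.
Inter-reduce: drop elements whose leading term is divisible by another's, tail-reduce, and make monic.
Reduced Gröbner basis: {u² - 5/2, v, w}.
The reduced Gröbner basis of I + (p) is {u² - 5/2, v, w} ≠ {1}, a proper ideal, so the enlarged system stays consistent: p is independent of I, with normal form 4u² - 10.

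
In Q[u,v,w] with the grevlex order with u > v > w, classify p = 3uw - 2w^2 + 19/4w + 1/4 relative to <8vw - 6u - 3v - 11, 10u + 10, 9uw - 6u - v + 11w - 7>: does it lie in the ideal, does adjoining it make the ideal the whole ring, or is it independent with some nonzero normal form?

3uw - 2w^2 + 19/4w + 1/4 lies in I (it reduces to 0).

First compute the reduced Gröbner basis of I by Buchberger's algorithm.
f_1 = 8vw - 6u - 3v - 11, LT = vw.
f_2 = 10u + 10, LT = u.
f_3 = 9uw - 6u - v + 11w - 7, LT = uw.

S(f_1,f_3): lcm = uvw. S = -3/4u^2 + 7/24uv + 1/9v^2 - 11/9vw - 11/8u + 7/9v.
  leading term u^2: subtract (-3/40u)·f_2 from -3/4u^2 + 7/24uv + 1/9v^2 - 11/9vw - 11/8u + 7/9v → 7/24uv + 1/9v^2 - 11/9vw - 5/8u + 7/9v
  leading term uv: subtract (7/240v)·f_2 from 7/24uv + 1/9v^2 - 11/9vw - 5/8u + 7/9v → 1/9v^2 - 11/9vw - 5/8u + 35/72v
  leading term v^2: no divisor's leading term divides it; move 1/9v^2 to the remainder.
  leading term vw: subtract (-11/72)·f_1 from -11/9vw - 5/8u + 35/72v → -37/24u + 1/36v - 121/72
  leading term u: subtract (-37/240)·f_2 from -37/24u + 1/36v - 121/72 → 1/36v - 5/36
  leading term v: no divisor's leading term divides it; move 1/36v to the remainder.
  leading term 1: no divisor's leading term divides it; move -5/36 to the remainder.
  remainder 1/9v^2 + 1/36v - 5/36 ≠ 0; add h_4 = 1/9v^2 + 1/36v - 5/36 to the basis.

S(f_2,f_3): lcm = uw. S = 2/3u + 1/9v - 2/9w + 7/9.
  leading term u: subtract (1/15)·f_2 from 2/3u + 1/9v - 2/9w + 7/9 → 1/9v - 2/9w + 1/9
  leading term v: no divisor's leading term divides it; move 1/9v to the remainder.
  leading term w: no divisor's leading term divides it; move -2/9w to the remainder.
  leading term 1: no divisor's leading term divides it; move 1/9 to the remainder.
  remainder 1/9v - 2/9w + 1/9 ≠ 0; add h_5 = 1/9v - 2/9w + 1/9 to the basis.

S(f_1,h_5): lcm = vw. S = 2w^2 - 3/4u - 3/8v - w - 11/8.
  leading term w^2: no divisor's leading term divides it; move 2w^2 to the remainder.
  leading term u: subtract (-3/40)·f_2 from -3/4u - 3/8v - w - 11/8 → -3/8v - w - 5/8
  leading term v: subtract (-27/8)·h_5 from -3/8v - w - 5/8 → -7/4w - 1/4
  leading term w: no divisor's leading term divides it; move -7/4w to the remainder.
  leading term 1: no divisor's leading term divides it; move -1/4 to the remainder.
  remainder 2w^2 - 7/4w - 1/4 ≠ 0; add h_6 = 2w^2 - 7/4w - 1/4 to the basis.

The other S-polynomials (S(f_1,f_2), S(f_1,h_4), S(f_2,h_4), S(f_3,h_4), S(f_2,h_5), S(f_3,h_5), S(h_4,h_5), S(f_1,h_6), S(f_2,h_6), S(f_3,h_6), S(h_4,h_6), S(h_5,h_6)) all reduce to 0 modulo the current basis, so we have a Gröbner basis.
Inter-reduce: drop elements whose leading term is divisible by another's, tail-reduce, and make monic.
Reduced Gröbner basis: {w^2 - 7/8w - 1/8, u + 1, v - 2w + 1}.
Label its elements g_1 = w^2 - 7/8w - 1/8, g_2 = u + 1, g_3 = v - 2w + 1.

Reduce p = 3uw - 2w^2 + 19/4w + 1/4 modulo G:
  leading term uw: subtract (3w)·g_2 from 3uw - 2w^2 + 19/4w + 1/4 → -2w^2 + 7/4w + 1/4
  leading term w^2: subtract (-2)·g_1 from -2w^2 + 7/4w + 1/4 → 0
  normal form = 0.
Since the normal form is 0, p ∈ I.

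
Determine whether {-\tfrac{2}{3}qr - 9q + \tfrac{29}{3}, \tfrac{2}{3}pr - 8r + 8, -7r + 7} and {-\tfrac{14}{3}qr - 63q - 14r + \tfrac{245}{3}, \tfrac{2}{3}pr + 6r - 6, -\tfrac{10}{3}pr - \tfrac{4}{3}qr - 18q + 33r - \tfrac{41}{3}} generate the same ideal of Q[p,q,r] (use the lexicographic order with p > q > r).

Yes, the ideals are equal.

Since reduced Gröbner bases are canonical representatives of ideals under a given ordering, it suffices to compute and compare them.
Buchberger on the first generating set:
f_1 = -\tfrac{2}{3}qr - 9q + \tfrac{29}{3}, LT = qr.
f_2 = \tfrac{2}{3}pr - 8r + 8, LT = pr.
f_3 = -7r + 7, LT = r.

S(f_1,f_2): lcm = pqr. S = \tfrac{27}{2}pq - \tfrac{29}{2}p + 12qr - 12q.
  reduce S modulo (f_1, f_2, f_3):
  remainder \tfrac{27}{2}pq - \tfrac{29}{2}p - 174q + 174 ≠ 0; add g_4 = \tfrac{27}{2}pq - \tfrac{29}{2}p - 174q + 174 to the basis.

S(f_1,f_3): lcm = qr. S = \tfrac{29}{2}q - \tfrac{29}{2}.
  reduce S modulo (f_1, f_2, f_3, g_4):
  remainder \tfrac{29}{2}q - \tfrac{29}{2} ≠ 0; add g_5 = \tfrac{29}{2}q - \tfrac{29}{2} to the basis.

S(f_2,f_3): lcm = pr. S = p - 12r + 12.
  reduce S modulo (f_1, f_2, f_3, g_4, g_5):
  remainder p ≠ 0; add g_6 = p to the basis.

The other S-polynomials (S(f_1,g_4), S(f_2,g_4), S(f_3,g_4), S(f_1,g_5), S(f_2,g_5), S(f_3,g_5), S(g_4,g_5), S(f_1,g_6), S(f_2,g_6), S(f_3,g_6), S(g_4,g_6), S(g_5,g_6)) all reduce to 0 modulo the current basis, so we have a Gröbner basis.
Inter-reduce: drop elements whose leading term is divisible by another's, tail-reduce, and make monic.
Reduced Gröbner basis: {p, q - 1, r - 1}.

Buchberger on the second generating set:
h_1 = -\tfrac{14}{3}qr - 63q - 14r + \tfrac{245}{3}, LT = qr.
h_2 = \tfrac{2}{3}pr + 6r - 6, LT = pr.
h_3 = -\tfrac{10}{3}pr - \tfrac{4}{3}qr - 18q + 33r - \tfrac{41}{3}, LT = pr.

S(h_1,h_2): lcm = pqr. S = \tfrac{27}{2}pq + 3pr - \tfrac{35}{2}p - 9qr + 9q.
  reduce S modulo (h_1, h_2, h_3):
  remainder \tfrac{27}{2}pq - \tfrac{35}{2}p + \tfrac{261}{2}q - \tfrac{261}{2} ≠ 0; add k_4 = \tfrac{27}{2}pq - \tfrac{35}{2}p + \tfrac{261}{2}q - \tfrac{261}{2} to the basis.

S(h_1,h_3): lcm = pqr. S = \tfrac{27}{2}pq + 3pr - \tfrac{35}{2}p - \tfrac{2}{5}q^{2}r - \tfrac{27}{5}q^{2} + \tfrac{99}{10}qr - \tfrac{41}{10}q.
  reduce S modulo (h_1, h_2, h_3, k_4):
  remainder -\tfrac{5829}{20}q - \tfrac{603}{10}r + \tfrac{1407}{4} ≠ 0; add k_5 = -\tfrac{5829}{20}q - \tfrac{603}{10}r + \tfrac{1407}{4} to the basis.

S(h_2,h_3): lcm = pr. S = -\tfrac{2}{5}qr - \tfrac{27}{5}q + \tfrac{189}{10}r - \tfrac{131}{10}.
  reduce S modulo (h_1, h_2, h_3, k_4, k_5):
  remainder \tfrac{201}{10}r - \tfrac{201}{10} ≠ 0; add k_6 = \tfrac{201}{10}r - \tfrac{201}{10} to the basis.

S(k_4,k_5): lcm = pq. S = -\tfrac{6}{29}pr - \tfrac{70}{783}p + \tfrac{29}{3}q - \tfrac{29}{3}.
  reduce S modulo (h_1, h_2, h_3, k_4, k_5, k_6):
  remainder -\tfrac{70}{783}p ≠ 0; add k_7 = -\tfrac{70}{783}p to the basis.

The other S-polynomials (S(h_1,k_4), S(h_2,k_4), S(h_3,k_4), S(h_1,k_5), S(h_2,k_5), S(h_3,k_5), S(h_1,k_6), S(h_2,k_6), S(h_3,k_6), S(k_4,k_6), S(k_5,k_6), S(h_1,k_7), S(h_2,k_7), S(h_3,k_7), S(k_4,k_7), S(k_5,k_7), S(k_6,k_7)) all reduce to 0 modulo the current basis, so we have a Gröbner basis.
Inter-reduce: drop elements whose leading term is divisible by another's, tail-reduce, and make monic.
Reduced Gröbner basis: {p, q - 1, r - 1}.

Same reduced basis, so the two generating sets span the same ideal.
The same test decides containment: I ⊆ J iff every generator of I reduces to 0 modulo a Gröbner basis of J.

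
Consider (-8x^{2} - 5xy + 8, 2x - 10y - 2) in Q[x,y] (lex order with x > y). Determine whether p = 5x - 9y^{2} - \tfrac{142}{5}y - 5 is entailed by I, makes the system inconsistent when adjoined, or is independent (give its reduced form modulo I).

5x - 9y^{2} - \tfrac{142}{5}y - 5 lies in I (it reduces to 0).

First compute the reduced Gröbner basis of I by Buchberger's algorithm.
f_1 = -8x^{2} - 5xy + 8, LT = x^{2}.
f_2 = 2x - 10y - 2, LT = x.

S(f_1,f_2): lcm = x^{2}. S = \tfrac{45}{8}xy + x - 1.
  reduce S modulo (f_1, f_2):
  remainder \tfrac{225}{8}y^{2} + \tfrac{85}{8}y ≠ 0; add h_3 = \tfrac{225}{8}y^{2} + \tfrac{85}{8}y to the basis.

The other S-polynomials (S(f_1,h_3), S(f_2,h_3)) all reduce to 0 modulo the current basis, so we have a Gröbner basis.
Inter-reduce: drop elements whose leading term is divisible by another's, tail-reduce, and make monic.
Reduced Gröbner basis: {x - 5y - 1, y^{2} + \tfrac{17}{45}y}.
Label its elements g_1 = x - 5y - 1, g_2 = y^{2} + \tfrac{17}{45}y.

Reduce p = 5x - 9y^{2} - \tfrac{142}{5}y - 5 modulo G:
  leading term x: subtract (5)·g_1 from 5x - 9y^{2} - \tfrac{142}{5}y - 5 → -9y^{2} - \tfrac{17}{5}y
  leading term y^{2}: subtract (-9)·g_2 from -9y^{2} - \tfrac{17}{5}y → 0
  normal form = 0.
Since the normal form is 0, p ∈ I.

Ideal membership is decidable via reduction modulo a Gröbner basis.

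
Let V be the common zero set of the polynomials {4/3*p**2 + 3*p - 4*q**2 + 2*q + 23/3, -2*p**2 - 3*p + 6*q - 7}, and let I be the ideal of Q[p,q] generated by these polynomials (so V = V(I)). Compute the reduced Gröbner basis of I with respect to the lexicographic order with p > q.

G = {p - 4*q**2 + 6*q + 3, q**4 - 3*q**3 + 9/8*q**2 + 3/2*q + 1/2}

The reduced Gröbner basis is the canonical form of the ideal for this ordering.

f_1 = 4/3*p**2 + 3*p - 4*q**2 + 2*q + 23/3, LT = p**2.
f_2 = -2*p**2 - 3*p + 6*q - 7, LT = p**2.

S(f_1,f_2): lcm = p**2. S = 3/4*p - 3*q**2 + 9/2*q + 9/4.
  leading term p: no divisor's leading term divides it; move 3/4*p to the remainder.
  leading term q**2: no divisor's leading term divides it; move -3*q**2 to the remainder.
  leading term q: no divisor's leading term divides it; move 9/2*q to the remainder.
  leading term 1: no divisor's leading term divides it; move 9/4 to the remainder.
  remainder 3/4*p - 3*q**2 + 9/2*q + 9/4 ≠ 0; add g_3 = 3/4*p - 3*q**2 + 9/2*q + 9/4 to the basis.

S(f_1,g_3): lcm = p**2. S = 4*p*q**2 - 6*p*q - 3/4*p - 3*q**2 + 3/2*q + 23/4.
  leading term p*q**2: subtract (16/3*q**2)·g_3 from 4*p*q**2 - 6*p*q - 3/4*p - 3*q**2 + 3/2*q + 23/4 → -6*p*q - 3/4*p + 16*q**4 - 24*q**3 - 15*q**2 + 3/2*q + 23/4
  leading term p*q: subtract (-8*q)·g_3 from -6*p*q - 3/4*p + 16*q**4 - 24*q**3 - 15*q**2 + 3/2*q + 23/4 → -3/4*p + 16*q**4 - 48*q**3 + 21*q**2 + 39/2*q + 23/4
  leading term p: subtract (-1)·g_3 from -3/4*p + 16*q**4 - 48*q**3 + 21*q**2 + 39/2*q + 23/4 → 16*q**4 - 48*q**3 + 18*q**2 + 24*q + 8
  leading term q**4: no divisor's leading term divides it; move 16*q**4 to the remainder.
  leading term q**3: no divisor's leading term divides it; move -48*q**3 to the remainder.
  leading term q**2: no divisor's leading term divides it; move 18*q**2 to the remainder.
  leading term q: no divisor's leading term divides it; move 24*q to the remainder.
  leading term 1: no divisor's leading term divides it; move 8 to the remainder.
  remainder 16*q**4 - 48*q**3 + 18*q**2 + 24*q + 8 ≠ 0; add g_4 = 16*q**4 - 48*q**3 + 18*q**2 + 24*q + 8 to the basis.

The other S-polynomials (S(f_2,g_3), S(f_1,g_4), S(f_2,g_4), S(g_3,g_4)) all reduce to 0 modulo the current basis, so we have a Gröbner basis.
Inter-reduce: drop elements whose leading term is divisible by another's, tail-reduce, and make monic.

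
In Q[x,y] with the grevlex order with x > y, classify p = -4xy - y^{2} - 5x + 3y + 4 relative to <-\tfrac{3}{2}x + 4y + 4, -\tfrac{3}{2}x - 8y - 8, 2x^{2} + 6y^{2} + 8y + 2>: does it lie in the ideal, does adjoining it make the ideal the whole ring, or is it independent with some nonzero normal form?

-4xy - y^{2} - 5x + 3y + 4 lies in I (it reduces to 0).

First compute the reduced Gröbner basis of I by Buchberger's algorithm.
f_1 = -\tfrac{3}{2}x + 4y + 4, LT = x.
f_2 = -\tfrac{3}{2}x - 8y - 8, LT = x.
f_3 = 2x^{2} + 6y^{2} + 8y + 2, LT = x^{2}.

S(f_1,f_2): lcm = x. S = -8y - 8.
  reduce S modulo (f_1, f_2, f_3):
  remainder -8y - 8 ≠ 0; add h_4 = -8y - 8 to the basis.

The other S-polynomials (S(f_1,f_3), S(f_2,f_3), S(f_1,h_4), S(f_2,h_4), S(f_3,h_4)) all reduce to 0 modulo the current basis, so we have a Gröbner basis.
Inter-reduce: drop elements whose leading term is divisible by another's, tail-reduce, and make monic.
Reduced Gröbner basis: {x, y + 1}.
Label its elements g_1 = x, g_2 = y + 1.

Reduce p = -4xy - y^{2} - 5x + 3y + 4 modulo G:
  leading term xy: subtract (-4y)·g_1 from -4xy - y^{2} - 5x + 3y + 4 → -y^{2} - 5x + 3y + 4
  leading term y^{2}: subtract (-y)·g_2 from -y^{2} - 5x + 3y + 4 → -5x + 4y + 4
  leading term x: subtract (-5)·g_1 from -5x + 4y + 4 → 4y + 4
  leading term y: subtract (4)·g_2 from 4y + 4 → 0
  normal form = 0.
Since the normal form is 0, p ∈ I.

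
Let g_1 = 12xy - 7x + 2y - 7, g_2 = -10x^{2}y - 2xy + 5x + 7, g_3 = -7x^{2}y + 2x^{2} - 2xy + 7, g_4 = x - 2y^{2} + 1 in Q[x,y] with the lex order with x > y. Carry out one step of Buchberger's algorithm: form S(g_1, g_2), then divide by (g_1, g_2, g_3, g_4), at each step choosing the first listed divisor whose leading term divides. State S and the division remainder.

lcm(LM(g_1), LM(g_2)) = x^{2}y.
S = (lcm/LT(g_1))·g_1 − (lcm/LT(g_2))·g_2 = -\tfrac{7}{12}x^{2} - \tfrac{1}{30}xy - \tfrac{1}{12}x + \tfrac{7}{10}.
Reduce S modulo (g_1, g_2, g_3, g_4) in that order:
  leading term x^{2}: subtract (-\tfrac{7}{12}x)·g_4 from -\tfrac{7}{12}x^{2} - \tfrac{1}{30}xy - \tfrac{1}{12}x + \tfrac{7}{10} → -\tfrac{7}{6}xy^{2} - \tfrac{1}{30}xy + \tfrac{1}{2}x + \tfrac{7}{10}
  leading term xy^{2}: subtract (-\tfrac{7}{72}y)·g_1 from -\tfrac{7}{6}xy^{2} - \tfrac{1}{30}xy + \tfrac{1}{2}x + \tfrac{7}{10} → -\tfrac{257}{360}xy + \tfrac{1}{2}x + \tfrac{7}{36}y^{2} - \tfrac{49}{72}y + \tfrac{7}{10}
  leading term xy: subtract (-\tfrac{257}{4320})·g_1 from -\tfrac{257}{360}xy + \tfrac{1}{2}x + \tfrac{7}{36}y^{2} - \tfrac{49}{72}y + \tfrac{7}{10} → \tfrac{361}{4320}x + \tfrac{7}{36}y^{2} - \tfrac{1213}{2160}y + \tfrac{245}{864}
  leading term x: subtract (\tfrac{361}{4320})·g_4 from \tfrac{361}{4320}x + \tfrac{7}{36}y^{2} - \tfrac{1213}{2160}y + \tfrac{245}{864} → \tfrac{781}{2160}y^{2} - \tfrac{1213}{2160}y + \tfrac{1}{5}
  leading term y^{2}: no divisor's leading term divides it; move \tfrac{781}{2160}y^{2} to the remainder.
  leading term y: no divisor's leading term divides it; move -\tfrac{1213}{2160}y to the remainder.
  leading term 1: no divisor's leading term divides it; move \tfrac{1}{5} to the remainder.
The remainder \tfrac{781}{2160}y^{2} - \tfrac{1213}{2160}y + \tfrac{1}{5} is nonzero, so it would be added as the next basis element.

S(g_1, g_2) = -\tfrac{7}{12}x^{2} - \tfrac{1}{30}xy - \tfrac{1}{12}x + \tfrac{7}{10}; remainder on division = \tfrac{781}{2160}y^{2} - \tfrac{1213}{2160}y + \tfrac{1}{5}.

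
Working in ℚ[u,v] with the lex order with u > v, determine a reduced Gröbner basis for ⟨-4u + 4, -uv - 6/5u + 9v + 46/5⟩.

f_1 = -4u + 4, LT = u.
f_2 = -uv - 6/5u + 9v + 46/5, LT = uv.

S(f_1,f_2): lcm = uv. S = -6/5u + 8v + 46/5.
  leading term u: subtract (3/10)·f_1 from -6/5u + 8v + 46/5 → 8v + 8
  leading term v: no divisor's leading term divides it; move 8v to the remainder.
  leading term 1: no divisor's leading term divides it; move 8 to the remainder.
  remainder 8v + 8 ≠ 0; add g_3 = 8v + 8 to the basis.

The other S-polynomials (S(f_1,g_3), S(f_2,g_3)) all reduce to 0 modulo the current basis, so we have a Gröbner basis.
Inter-reduce: drop elements whose leading term is divisible by another's, tail-reduce, and make monic.

G = {u - 1, v + 1}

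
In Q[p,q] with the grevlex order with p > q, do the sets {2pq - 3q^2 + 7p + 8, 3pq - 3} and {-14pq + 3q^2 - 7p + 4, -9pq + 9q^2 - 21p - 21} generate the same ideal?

Two ideals are equal iff their reduced Gröbner bases coincide (the reduced basis is unique for a fixed ordering).
Buchberger on the first generating set:
f_1 = 2pq - 3q^2 + 7p + 8, LT = pq.
f_2 = 3pq - 3, LT = pq.

S(f_1,f_2): lcm = pq. S = -3/2q^2 + 7/2p + 5.
  leading term q^2: no divisor's leading term divides it; move -3/2q^2 to the remainder.
  leading term p: no divisor's leading term divides it; move 7/2p to the remainder.
  leading term 1: no divisor's leading term divides it; move 5 to the remainder.
  remainder -3/2q^2 + 7/2p + 5 ≠ 0; add g_3 = -3/2q^2 + 7/2p + 5 to the basis.

S(f_1,g_3): lcm = pq^2. S = -3/2q^3 + 7/3p^2 + 7/2pq + 10/3p + 4q.
  leading term q^3: subtract (q)·g_3 from -3/2q^3 + 7/3p^2 + 7/2pq + 10/3p + 4q → 7/3p^2 + 10/3p - q
  leading term p^2: no divisor's leading term divides it; move 7/3p^2 to the remainder.
  leading term p: no divisor's leading term divides it; move 10/3p to the remainder.
  leading term q: no divisor's leading term divides it; move -q to the remainder.
  remainder 7/3p^2 + 10/3p - q ≠ 0; add g_4 = 7/3p^2 + 10/3p - q to the basis.

The other S-polynomials (S(f_2,g_3), S(f_1,g_4), S(f_2,g_4), S(g_3,g_4)) all reduce to 0 modulo the current basis, so we have a Gröbner basis.
Inter-reduce: drop elements whose leading term is divisible by another's, tail-reduce, and make monic.
Reduced Gröbner basis: {p^2 + 10/7p - 3/7q, pq - 1, q^2 - 7/3p - 10/3}.

Buchberger on the second generating set:
h_1 = -14pq + 3q^2 - 7p + 4, LT = pq.
h_2 = -9pq + 9q^2 - 21p - 21, LT = pq.

S(h_1,h_2): lcm = pq. S = 11/14q^2 - 11/6p - 55/21.
  leading term q^2: no divisor's leading term divides it; move 11/14q^2 to the remainder.
  leading term p: no divisor's leading term divides it; move -11/6p to the remainder.
  leading term 1: no divisor's leading term divides it; move -55/21 to the remainder.
  remainder 11/14q^2 - 11/6p - 55/21 ≠ 0; add k_3 = 11/14q^2 - 11/6p - 55/21 to the basis.

S(h_1,k_3): lcm = pq^2. S = -3/14q^3 + 7/3p^2 + 1/2pq + 10/3p - 2/7q.
  leading term q^3: subtract (-3/11q)·k_3 from -3/14q^3 + 7/3p^2 + 1/2pq + 10/3p - 2/7q → 7/3p^2 + 10/3p - q
  leading term p^2: no divisor's leading term divides it; move 7/3p^2 to the remainder.
  leading term p: no divisor's leading term divides it; move 10/3p to the remainder.
  leading term q: no divisor's leading term divides it; move -q to the remainder.
  remainder 7/3p^2 + 10/3p - q ≠ 0; add k_4 = 7/3p^2 + 10/3p - q to the basis.

The other S-polynomials (S(h_2,k_3), S(h_1,k_4), S(h_2,k_4), S(k_3,k_4)) all reduce to 0 modulo the current basis, so we have a Gröbner basis.
Inter-reduce: drop elements whose leading term is divisible by another's, tail-reduce, and make monic.
Reduced Gröbner basis: {p^2 + 10/7p - 3/7q, pq - 1, q^2 - 7/3p - 10/3}.

These coincide, so the ideals are equal.

Yes, the ideals are equal.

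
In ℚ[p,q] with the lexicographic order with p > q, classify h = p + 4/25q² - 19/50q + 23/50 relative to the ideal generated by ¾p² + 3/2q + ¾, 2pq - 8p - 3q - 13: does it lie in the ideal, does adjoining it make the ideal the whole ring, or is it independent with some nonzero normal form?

p + 4/25q² - 19/50q + 23/50 lies in I (it reduces to 0).

First compute the reduced Gröbner basis of I by Buchberger's algorithm.
f_1 = ¾p² + 3/2q + ¾, LT = p².
f_2 = 2pq - 8p - 3q - 13, LT = pq.

S(f_1,f_2): lcm = p²q. S = 4p² + 3/2pq + 13/2p + 2q² + q.
  leading term p²: subtract (16/3)·f_1 from 4p² + 3/2pq + 13/2p + 2q² + q → 3/2pq + 13/2p + 2q² - 7q - 4
  leading term pq: subtract (¾)·f_2 from 3/2pq + 13/2p + 2q² - 7q - 4 → 25/2p + 2q² - 19/4q + 23/4
  leading term p: no divisor's leading term divides it; move 25/2p to the remainder.
  leading term q²: no divisor's leading term divides it; move 2q² to the remainder.
  leading term q: no divisor's leading term divides it; move -19/4q to the remainder.
  leading term 1: no divisor's leading term divides it; move 23/4 to the remainder.
  remainder 25/2p + 2q² - 19/4q + 23/4 ≠ 0; add k_3 = 25/2p + 2q² - 19/4q + 23/4 to the basis.

S(f_1,k_3): lcm = p². S = -4/25pq² + 19/50pq - 23/50p + 2q + 1.
  leading term pq²: subtract (-2/25q)·f_2 from -4/25pq² + 19/50pq - 23/50p + 2q + 1 → -13/50pq - 23/50p - 6/25q² + 24/25q + 1
  leading term pq: subtract (-13/100)·f_2 from -13/50pq - 23/50p - 6/25q² + 24/25q + 1 → -3/2p - 6/25q² + 57/100q - 69/100
  leading term p: subtract (-3/25)·k_3 from -3/2p - 6/25q² + 57/100q - 69/100 → 0
  remainder 0.

S(f_2,k_3): lcm = pq. S = -4p - 4/25q³ + 19/50q² - 49/25q - 13/2.
  leading term p: subtract (-8/25)·k_3 from -4p - 4/25q³ + 19/50q² - 49/25q - 13/2 → -4/25q³ + 51/50q² - 87/25q - 233/50
  leading term q³: no divisor's leading term divides it; move -4/25q³ to the remainder.
  leading term q²: no divisor's leading term divides it; move 51/50q² to the remainder.
  leading term q: no divisor's leading term divides it; move -87/25q to the remainder.
  leading term 1: no divisor's leading term divides it; move -233/50 to the remainder.
  remainder -4/25q³ + 51/50q² - 87/25q - 233/50 ≠ 0; add k_4 = -4/25q³ + 51/50q² - 87/25q - 233/50 to the basis.

S(f_1,k_4): leading monomials are coprime, so the S-polynomial reduces to 0 (Buchberger's first criterion).
S(f_2,k_4): lcm = pq³. S = 19/8pq² - 87/4pq - 233/8p - 3/2q³ - 13/2q².
  leading term pq²: subtract (19/16q)·f_2 from 19/8pq² - 87/4pq - 233/8p - 3/2q³ - 13/2q² → -49/4pq - 233/8p - 3/2q³ - 47/16q² + 247/16q
  leading term pq: subtract (-49/8)·f_2 from -49/4pq - 233/8p - 3/2q³ - 47/16q² + 247/16q → -625/8p - 3/2q³ - 47/16q² - 47/16q - 637/8
  leading term p: subtract (-25/4)·k_3 from -625/8p - 3/2q³ - 47/16q² - 47/16q - 637/8 → -3/2q³ + 153/16q² - 261/8q - 699/16
  leading term q³: subtract (75/8)·k_4 from -3/2q³ + 153/16q² - 261/8q - 699/16 → 0
  remainder 0.

S(k_3,k_4): leading monomials are coprime, so the S-polynomial reduces to 0 (Buchberger's first criterion).
Every S-polynomial of the final basis reduces to 0, so we have a Gröbner basis.
Inter-reduce: drop elements whose leading term is divisible by another's, tail-reduce, and make monic.
Reduced Gröbner basis: {p + 4/25q² - 19/50q + 23/50, q³ - 51/8q² + 87/4q + 233/8}.
Label its elements g_1 = p + 4/25q² - 19/50q + 23/50, g_2 = q³ - 51/8q² + 87/4q + 233/8.

Reduce h = p + 4/25q² - 19/50q + 23/50 modulo G:
  leading term p: subtract (1)·g_1 from p + 4/25q² - 19/50q + 23/50 → 0
  normal form = 0.
Since the normal form is 0, h ∈ I.

The remainder on division by a Gröbner basis is unique — it is the normal form.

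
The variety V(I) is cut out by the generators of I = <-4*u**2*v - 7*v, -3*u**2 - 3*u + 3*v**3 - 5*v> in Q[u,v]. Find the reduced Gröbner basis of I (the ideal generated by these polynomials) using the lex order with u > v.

f_1 = -4*u**2*v - 7*v, LT = u**2*v.
f_2 = -3*u**2 - 3*u + 3*v**3 - 5*v, LT = u**2.

S(f_1,f_2): lcm = u**2*v. S = -u*v + v**4 - 5/3*v**2 + 7/4*v.
  leading term u*v: no divisor's leading term divides it; move -u*v to the remainder.
  leading term v**4: no divisor's leading term divides it; move v**4 to the remainder.
  leading term v**2: no divisor's leading term divides it; move -5/3*v**2 to the remainder.
  leading term v: no divisor's leading term divides it; move 7/4*v to the remainder.
  remainder -u*v + v**4 - 5/3*v**2 + 7/4*v ≠ 0; add g_3 = -u*v + v**4 - 5/3*v**2 + 7/4*v to the basis.

S(f_1,g_3): lcm = u**2*v. S = u*v**4 - 5/3*u*v**2 + 7/4*u*v + 7/4*v.
  leading term u*v**4: subtract (-v**3)·g_3 from u*v**4 - 5/3*u*v**2 + 7/4*u*v + 7/4*v → -5/3*u*v**2 + 7/4*u*v + v**7 - 5/3*v**5 + 7/4*v**4 + 7/4*v
  leading term u*v**2: subtract (5/3*v)·g_3 from -5/3*u*v**2 + 7/4*u*v + v**7 - 5/3*v**5 + 7/4*v**4 + 7/4*v → 7/4*u*v + v**7 - 10/3*v**5 + 7/4*v**4 + 25/9*v**3 - 35/12*v**2 + 7/4*v
  leading term u*v: subtract (-7/4)·g_3 from 7/4*u*v + v**7 - 10/3*v**5 + 7/4*v**4 + 25/9*v**3 - 35/12*v**2 + 7/4*v → v**7 - 10/3*v**5 + 7/2*v**4 + 25/9*v**3 - 35/6*v**2 + 77/16*v
  leading term v**7: no divisor's leading term divides it; move v**7 to the remainder.
  leading term v**5: no divisor's leading term divides it; move -10/3*v**5 to the remainder.
  leading term v**4: no divisor's leading term divides it; move 7/2*v**4 to the remainder.
  leading term v**3: no divisor's leading term divides it; move 25/9*v**3 to the remainder.
  leading term v**2: no divisor's leading term divides it; move -35/6*v**2 to the remainder.
  leading term v: no divisor's leading term divides it; move 77/16*v to the remainder.
  remainder v**7 - 10/3*v**5 + 7/2*v**4 + 25/9*v**3 - 35/6*v**2 + 77/16*v ≠ 0; add g_4 = v**7 - 10/3*v**5 + 7/2*v**4 + 25/9*v**3 - 35/6*v**2 + 77/16*v to the basis.

S(f_2,g_3): lcm = u**2*v. S = u*v**4 - 5/3*u*v**2 + 11/4*u*v - v**4 + 5/3*v**2.
  leading term u*v**4: subtract (-v**3)·g_3 from u*v**4 - 5/3*u*v**2 + 11/4*u*v - v**4 + 5/3*v**2 → -5/3*u*v**2 + 11/4*u*v + v**7 - 5/3*v**5 + 3/4*v**4 + 5/3*v**2
  leading term u*v**2: subtract (5/3*v)·g_3 from -5/3*u*v**2 + 11/4*u*v + v**7 - 5/3*v**5 + 3/4*v**4 + 5/3*v**2 → 11/4*u*v + v**7 - 10/3*v**5 + 3/4*v**4 + 25/9*v**3 - 5/4*v**2
  leading term u*v: subtract (-11/4)·g_3 from 11/4*u*v + v**7 - 10/3*v**5 + 3/4*v**4 + 25/9*v**3 - 5/4*v**2 → v**7 - 10/3*v**5 + 7/2*v**4 + 25/9*v**3 - 35/6*v**2 + 77/16*v
  leading term v**7: subtract (1)·g_4 from v**7 - 10/3*v**5 + 7/2*v**4 + 25/9*v**3 - 35/6*v**2 + 77/16*v → 0
  remainder 0.

S(f_1,g_4): lcm = u**2*v**7. S = 10/3*u**2*v**5 - 7/2*u**2*v**4 - 25/9*u**2*v**3 + 35/6*u**2*v**2 - 77/16*u**2*v + 7/4*v**7.
  leading term u**2*v**5: subtract (-5/6*v**4)·f_1 from 10/3*u**2*v**5 - 7/2*u**2*v**4 - 25/9*u**2*v**3 + 35/6*u**2*v**2 - 77/16*u**2*v + 7/4*v**7 → -7/2*u**2*v**4 - 25/9*u**2*v**3 + 35/6*u**2*v**2 - 77/16*u**2*v + 7/4*v**7 - 35/6*v**5
  leading term u**2*v**4: subtract (7/8*v**3)·f_1 from -7/2*u**2*v**4 - 25/9*u**2*v**3 + 35/6*u**2*v**2 - 77/16*u**2*v + 7/4*v**7 - 35/6*v**5 → -25/9*u**2*v**3 + 35/6*u**2*v**2 - 77/16*u**2*v + 7/4*v**7 - 35/6*v**5 + 49/8*v**4
  leading term u**2*v**3: subtract (25/36*v**2)·f_1 from -25/9*u**2*v**3 + 35/6*u**2*v**2 - 77/16*u**2*v + 7/4*v**7 - 35/6*v**5 + 49/8*v**4 → 35/6*u**2*v**2 - 77/16*u**2*v + 7/4*v**7 - 35/6*v**5 + 49/8*v**4 + 175/36*v**3
  leading term u**2*v**2: subtract (-35/24*v)·f_1 from 35/6*u**2*v**2 - 77/16*u**2*v + 7/4*v**7 - 35/6*v**5 + 49/8*v**4 + 175/36*v**3 → -77/16*u**2*v + 7/4*v**7 - 35/6*v**5 + 49/8*v**4 + 175/36*v**3 - 245/24*v**2
  leading term u**2*v: subtract (77/64)·f_1 from -77/16*u**2*v + 7/4*v**7 - 35/6*v**5 + 49/8*v**4 + 175/36*v**3 - 245/24*v**2 → 7/4*v**7 - 35/6*v**5 + 49/8*v**4 + 175/36*v**3 - 245/24*v**2 + 539/64*v
  leading term v**7: subtract (7/4)·g_4 from 7/4*v**7 - 35/6*v**5 + 49/8*v**4 + 175/36*v**3 - 245/24*v**2 + 539/64*v → 0
  remainder 0.

S(f_2,g_4): leading monomials are coprime, so the S-polynomial reduces to 0 (Buchberger's first criterion).
S(g_3,g_4): lcm = u*v**7. S = 10/3*u*v**5 - 7/2*u*v**4 - 25/9*u*v**3 + 35/6*u*v**2 - 77/16*u*v - v**10 + 5/3*v**8 - 7/4*v**7.
  leading term u*v**5: subtract (-10/3*v**4)·g_3 from 10/3*u*v**5 - 7/2*u*v**4 - 25/9*u*v**3 + 35/6*u*v**2 - 77/16*u*v - v**10 + 5/3*v**8 - 7/4*v**7 → -7/2*u*v**4 - 25/9*u*v**3 + 35/6*u*v**2 - 77/16*u*v - v**10 + 5*v**8 - 7/4*v**7 - 50/9*v**6 + 35/6*v**5
  leading term u*v**4: subtract (7/2*v**3)·g_3 from -7/2*u*v**4 - 25/9*u*v**3 + 35/6*u*v**2 - 77/16*u*v - v**10 + 5*v**8 - 7/4*v**7 - 50/9*v**6 + 35/6*v**5 → -25/9*u*v**3 + 35/6*u*v**2 - 77/16*u*v - v**10 + 5*v**8 - 21/4*v**7 - 50/9*v**6 + 35/3*v**5 - 49/8*v**4
  leading term u*v**3: subtract (25/9*v**2)·g_3 from -25/9*u*v**3 + 35/6*u*v**2 - 77/16*u*v - v**10 + 5*v**8 - 21/4*v**7 - 50/9*v**6 + 35/3*v**5 - 49/8*v**4 → 35/6*u*v**2 - 77/16*u*v - v**10 + 5*v**8 - 21/4*v**7 - 25/3*v**6 + 35/3*v**5 - 323/216*v**4 - 175/36*v**3
  leading term u*v**2: subtract (-35/6*v)·g_3 from 35/6*u*v**2 - 77/16*u*v - v**10 + 5*v**8 - 21/4*v**7 - 25/3*v**6 + 35/3*v**5 - 323/216*v**4 - 175/36*v**3 → -77/16*u*v - v**10 + 5*v**8 - 21/4*v**7 - 25/3*v**6 + 35/2*v**5 - 323/216*v**4 - 175/12*v**3 + 245/24*v**2
  leading term u*v: subtract (77/16)·g_3 from -77/16*u*v - v**10 + 5*v**8 - 21/4*v**7 - 25/3*v**6 + 35/2*v**5 - 323/216*v**4 - 175/12*v**3 + 245/24*v**2 → -v**10 + 5*v**8 - 21/4*v**7 - 25/3*v**6 + 35/2*v**5 - 2725/432*v**4 - 175/12*v**3 + 875/48*v**2 - 539/64*v
  leading term v**10: subtract (-v**3)·g_4 from -v**10 + 5*v**8 - 21/4*v**7 - 25/3*v**6 + 35/2*v**5 - 2725/432*v**4 - 175/12*v**3 + 875/48*v**2 - 539/64*v → 5/3*v**8 - 7/4*v**7 - 50/9*v**6 + 35/3*v**5 - 323/216*v**4 - 175/12*v**3 + 875/48*v**2 - 539/64*v
  leading term v**8: subtract (5/3*v)·g_4 from 5/3*v**8 - 7/4*v**7 - 50/9*v**6 + 35/3*v**5 - 323/216*v**4 - 175/12*v**3 + 875/48*v**2 - 539/64*v → -7/4*v**7 + 35/6*v**5 - 49/8*v**4 - 175/36*v**3 + 245/24*v**2 - 539/64*v
  leading term v**7: subtract (-7/4)·g_4 from -7/4*v**7 + 35/6*v**5 - 49/8*v**4 - 175/36*v**3 + 245/24*v**2 - 539/64*v → 0
  remainder 0.

Every S-polynomial of the final basis reduces to 0, so we have a Gröbner basis.
Inter-reduce: drop elements whose leading term is divisible by another's, tail-reduce, and make monic.

G = {u**2 + u - v**3 + 5/3*v, u*v - v**4 + 5/3*v**2 - 7/4*v, v**7 - 10/3*v**5 + 7/2*v**4 + 25/9*v**3 - 35/6*v**2 + 77/16*v}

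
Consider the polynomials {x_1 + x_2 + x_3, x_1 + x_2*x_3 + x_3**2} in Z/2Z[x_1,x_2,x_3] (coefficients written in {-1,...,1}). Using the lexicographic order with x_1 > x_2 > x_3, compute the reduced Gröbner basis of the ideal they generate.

f_1 = x_1 + x_2 + x_3, LT = x_1.
f_2 = x_1 + x_2*x_3 + x_3**2, LT = x_1.

S(f_1,f_2): lcm = x_1. S = x_2*x_3 + x_2 + x_3**2 + x_3.
  leading term x_2*x_3: no divisor's leading term divides it; move x_2*x_3 to the remainder.
  leading term x_2: no divisor's leading term divides it; move x_2 to the remainder.
  leading term x_3**2: no divisor's leading term divides it; move x_3**2 to the remainder.
  leading term x_3: no divisor's leading term divides it; move x_3 to the remainder.
  remainder x_2*x_3 + x_2 + x_3**2 + x_3 ≠ 0; add g_3 = x_2*x_3 + x_2 + x_3**2 + x_3 to the basis.

The other S-polynomials (S(f_1,g_3), S(f_2,g_3)) all reduce to 0 modulo the current basis, so we have a Gröbner basis.
Inter-reduce: drop elements whose leading term is divisible by another's, tail-reduce, and make monic.

G = {x_1 + x_2 + x_3, x_2*x_3 + x_2 + x_3**2 + x_3}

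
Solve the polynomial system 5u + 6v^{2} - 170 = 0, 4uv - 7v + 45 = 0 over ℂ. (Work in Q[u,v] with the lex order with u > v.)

Compute a lex Gröbner basis by Buchberger's algorithm.
f_1 = 5u + 6v^{2} - 170, LT = u.
f_2 = 4uv - 7v + 45, LT = uv.

S(f_1,f_2): lcm = uv. S = \tfrac{6}{5}v^{3} - \tfrac{129}{4}v - \tfrac{45}{4}.
  reduce S modulo (f_1, f_2):
  remainder \tfrac{6}{5}v^{3} - \tfrac{129}{4}v - \tfrac{45}{4} ≠ 0; add h_3 = \tfrac{6}{5}v^{3} - \tfrac{129}{4}v - \tfrac{45}{4} to the basis.

The other S-polynomials (S(f_1,h_3), S(f_2,h_3)) all reduce to 0 modulo the current basis, so we have a Gröbner basis.
Inter-reduce: drop elements whose leading term is divisible by another's, tail-reduce, and make monic.
Reduced Gröbner basis: {u + \tfrac{6}{5}v^{2} - 34, v^{3} - \tfrac{215}{8}v - \tfrac{75}{8}}.

A lex Gröbner basis eliminates variables successively. Here v^{3} - \tfrac{215}{8}v - \tfrac{75}{8} depends only on v, with roots {-5, 5/2 - sqrt(130)/4, 5/2 + sqrt(130)/4}; lifting each root through the earlier basis elements recovers the full solutions.
  v = -5: the earlier basis element becomes u - 4 = 0, giving u = 4 — point (4, -5).
  v = 5/2 - sqrt(130)/4: the earlier basis element becomes u - 3*sqrt(130)/2 - 67/4 = 0, giving u = 67/4 + 3*sqrt(130)/2 — point (67/4 + 3*sqrt(130)/2, 5/2 - sqrt(130)/4).
  v = 5/2 + sqrt(130)/4: the earlier basis element becomes u - 67/4 + 3*sqrt(130)/2 = 0, giving u = 67/4 - 3*sqrt(130)/2 — point (67/4 - 3*sqrt(130)/2, 5/2 + sqrt(130)/4).

{(4, -5), (67/4 + 3*sqrt(130)/2, 5/2 - sqrt(130)/4), (67/4 - 3*sqrt(130)/2, 5/2 + sqrt(130)/4)}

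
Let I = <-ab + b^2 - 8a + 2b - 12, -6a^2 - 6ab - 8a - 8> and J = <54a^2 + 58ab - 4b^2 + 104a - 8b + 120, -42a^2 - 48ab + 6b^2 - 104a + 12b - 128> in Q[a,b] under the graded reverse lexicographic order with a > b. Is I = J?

Yes, the ideals are equal.

Equality of ideals is decidable: compute both reduced Gröbner bases (unique for the ordering) and check whether they agree.
Buchberger on the first generating set:
f_1 = -ab + b^2 - 8a + 2b - 12, LT = ab.
f_2 = -6a^2 - 6ab - 8a - 8, LT = a^2.

S(f_1,f_2): lcm = a^2b. S = -2ab^2 + 8a^2 - 10/3ab + 12a - 4/3b.
  leading term ab^2: subtract (2b)·f_1 from -2ab^2 + 8a^2 - 10/3ab + 12a - 4/3b → -2b^3 + 8a^2 + 38/3ab - 4b^2 + 12a + 68/3b
  leading term b^3: no divisor's leading term divides it; move -2b^3 to the remainder.
  leading term a^2: subtract (-4/3)·f_2 from 8a^2 + 38/3ab - 4b^2 + 12a + 68/3b → 14/3ab - 4b^2 + 4/3a + 68/3b - 32/3
  leading term ab: subtract (-14/3)·f_1 from 14/3ab - 4b^2 + 4/3a + 68/3b - 32/3 → 2/3b^2 - 36a + 32b - 200/3
  leading term b^2: no divisor's leading term divides it; move 2/3b^2 to the remainder.
  leading term a: no divisor's leading term divides it; move -36a to the remainder.
  leading term b: no divisor's leading term divides it; move 32b to the remainder.
  leading term 1: no divisor's leading term divides it; move -200/3 to the remainder.
  remainder -2b^3 + 2/3b^2 - 36a + 32b - 200/3 ≠ 0; add g_3 = -2b^3 + 2/3b^2 - 36a + 32b - 200/3 to the basis.

The other S-polynomials (S(f_1,g_3), S(f_2,g_3)) all reduce to 0 modulo the current basis, so we have a Gröbner basis.
Inter-reduce: drop elements whose leading term is divisible by another's, tail-reduce, and make monic.
Reduced Gröbner basis: {b^3 - 1/3b^2 + 18a - 16b + 100/3, a^2 + b^2 - 20/3a + 2b - 32/3, ab - b^2 + 8a - 2b + 12}.

Buchberger on the second generating set:
h_1 = 54a^2 + 58ab - 4b^2 + 104a - 8b + 120, LT = a^2.
h_2 = -42a^2 - 48ab + 6b^2 - 104a + 12b - 128, LT = a^2.

S(h_1,h_2): lcm = a^2. S = -13/189ab + 13/189b^2 - 104/189a + 26/189b - 52/63.
  leading term ab: no divisor's leading term divides it; move -13/189ab to the remainder.
  leading term b^2: no divisor's leading term divides it; move 13/189b^2 to the remainder.
  leading term a: no divisor's leading term divides it; move -104/189a to the remainder.
  leading term b: no divisor's leading term divides it; move 26/189b to the remainder.
  leading term 1: no divisor's leading term divides it; move -52/63 to the remainder.
  remainder -13/189ab + 13/189b^2 - 104/189a + 26/189b - 52/63 ≠ 0; add k_3 = -13/189ab + 13/189b^2 - 104/189a + 26/189b - 52/63 to the basis.

S(h_1,k_3): lcm = a^2b. S = 56/27ab^2 - 2/27b^3 - 8a^2 + 106/27ab - 4/27b^2 - 12a + 20/9b.
  leading term ab^2: subtract (-392/13b)·k_3 from 56/27ab^2 - 2/27b^3 - 8a^2 + 106/27ab - 4/27b^2 - 12a + 20/9b → 2b^3 - 8a^2 - 38/3ab + 4b^2 - 12a - 68/3b
  leading term b^3: no divisor's leading term divides it; move 2b^3 to the remainder.
  leading term a^2: subtract (-4/27)·h_1 from -8a^2 - 38/3ab + 4b^2 - 12a - 68/3b → -110/27ab + 92/27b^2 + 92/27a - 644/27b + 160/9
  leading term ab: subtract (770/13)·k_3 from -110/27ab + 92/27b^2 + 92/27a - 644/27b + 160/9 → -2/3b^2 + 36a - 32b + 200/3
  leading term b^2: no divisor's leading term divides it; move -2/3b^2 to the remainder.
  leading term a: no divisor's leading term divides it; move 36a to the remainder.
  leading term b: no divisor's leading term divides it; move -32b to the remainder.
  leading term 1: no divisor's leading term divides it; move 200/3 to the remainder.
  remainder 2b^3 - 2/3b^2 + 36a - 32b + 200/3 ≠ 0; add k_4 = 2b^3 - 2/3b^2 + 36a - 32b + 200/3 to the basis.

The other S-polynomials (S(h_2,k_3), S(h_1,k_4), S(h_2,k_4), S(k_3,k_4)) all reduce to 0 modulo the current basis, so we have a Gröbner basis.
Inter-reduce: drop elements whose leading term is divisible by another's, tail-reduce, and make monic.
Reduced Gröbner basis: {b^3 - 1/3b^2 + 18a - 16b + 100/3, a^2 + b^2 - 20/3a + 2b - 32/3, ab - b^2 + 8a - 2b + 12}.

Same reduced basis, so the two generating sets span the same ideal.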